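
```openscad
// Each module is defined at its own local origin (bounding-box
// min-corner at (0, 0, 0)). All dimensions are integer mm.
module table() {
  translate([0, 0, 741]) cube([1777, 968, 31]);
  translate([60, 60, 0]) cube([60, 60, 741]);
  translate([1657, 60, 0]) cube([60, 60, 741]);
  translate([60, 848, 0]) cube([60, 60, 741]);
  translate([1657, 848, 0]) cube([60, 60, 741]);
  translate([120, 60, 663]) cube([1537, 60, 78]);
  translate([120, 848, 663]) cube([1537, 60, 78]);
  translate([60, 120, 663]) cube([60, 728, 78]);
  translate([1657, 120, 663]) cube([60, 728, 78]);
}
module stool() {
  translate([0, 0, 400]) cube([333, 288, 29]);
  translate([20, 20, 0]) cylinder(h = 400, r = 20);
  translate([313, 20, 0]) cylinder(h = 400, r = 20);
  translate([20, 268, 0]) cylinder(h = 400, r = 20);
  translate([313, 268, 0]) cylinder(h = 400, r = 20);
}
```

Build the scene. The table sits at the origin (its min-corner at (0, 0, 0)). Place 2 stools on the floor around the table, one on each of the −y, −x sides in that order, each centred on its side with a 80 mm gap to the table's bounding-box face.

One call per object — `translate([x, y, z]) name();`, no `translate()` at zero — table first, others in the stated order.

table();
translate([722, -368, 0]) stool();
translate([-413, 340, 0]) stool();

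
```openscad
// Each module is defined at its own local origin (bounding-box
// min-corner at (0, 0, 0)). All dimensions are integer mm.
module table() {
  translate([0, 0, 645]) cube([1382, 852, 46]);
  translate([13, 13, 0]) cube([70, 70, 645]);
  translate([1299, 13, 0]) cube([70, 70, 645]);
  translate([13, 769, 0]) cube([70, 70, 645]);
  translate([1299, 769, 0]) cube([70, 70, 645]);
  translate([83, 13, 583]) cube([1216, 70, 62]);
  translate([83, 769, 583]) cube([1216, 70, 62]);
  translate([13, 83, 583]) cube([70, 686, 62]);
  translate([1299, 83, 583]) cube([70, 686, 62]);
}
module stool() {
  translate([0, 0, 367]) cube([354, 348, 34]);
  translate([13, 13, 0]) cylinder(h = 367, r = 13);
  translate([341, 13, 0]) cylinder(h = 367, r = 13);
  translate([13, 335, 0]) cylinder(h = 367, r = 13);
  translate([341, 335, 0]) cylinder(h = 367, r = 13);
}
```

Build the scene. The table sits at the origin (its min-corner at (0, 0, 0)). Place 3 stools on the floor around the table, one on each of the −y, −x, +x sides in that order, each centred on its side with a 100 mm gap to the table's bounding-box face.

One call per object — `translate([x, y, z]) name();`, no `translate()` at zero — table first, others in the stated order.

table();
translate([514, -448, 0]) stool();
translate([-454, 252, 0]) stool();
translate([1482, 252, 0]) stool();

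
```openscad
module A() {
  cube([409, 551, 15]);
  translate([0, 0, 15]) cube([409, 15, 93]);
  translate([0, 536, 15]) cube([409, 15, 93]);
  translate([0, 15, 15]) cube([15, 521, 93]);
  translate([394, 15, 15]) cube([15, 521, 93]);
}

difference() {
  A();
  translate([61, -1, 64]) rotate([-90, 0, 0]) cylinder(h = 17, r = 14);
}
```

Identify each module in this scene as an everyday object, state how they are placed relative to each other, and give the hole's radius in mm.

A is an open box. The open box has a circular hole through its front wall. The hole's radius is 14 mm.

The subtracted cylinder has r = 14 mm.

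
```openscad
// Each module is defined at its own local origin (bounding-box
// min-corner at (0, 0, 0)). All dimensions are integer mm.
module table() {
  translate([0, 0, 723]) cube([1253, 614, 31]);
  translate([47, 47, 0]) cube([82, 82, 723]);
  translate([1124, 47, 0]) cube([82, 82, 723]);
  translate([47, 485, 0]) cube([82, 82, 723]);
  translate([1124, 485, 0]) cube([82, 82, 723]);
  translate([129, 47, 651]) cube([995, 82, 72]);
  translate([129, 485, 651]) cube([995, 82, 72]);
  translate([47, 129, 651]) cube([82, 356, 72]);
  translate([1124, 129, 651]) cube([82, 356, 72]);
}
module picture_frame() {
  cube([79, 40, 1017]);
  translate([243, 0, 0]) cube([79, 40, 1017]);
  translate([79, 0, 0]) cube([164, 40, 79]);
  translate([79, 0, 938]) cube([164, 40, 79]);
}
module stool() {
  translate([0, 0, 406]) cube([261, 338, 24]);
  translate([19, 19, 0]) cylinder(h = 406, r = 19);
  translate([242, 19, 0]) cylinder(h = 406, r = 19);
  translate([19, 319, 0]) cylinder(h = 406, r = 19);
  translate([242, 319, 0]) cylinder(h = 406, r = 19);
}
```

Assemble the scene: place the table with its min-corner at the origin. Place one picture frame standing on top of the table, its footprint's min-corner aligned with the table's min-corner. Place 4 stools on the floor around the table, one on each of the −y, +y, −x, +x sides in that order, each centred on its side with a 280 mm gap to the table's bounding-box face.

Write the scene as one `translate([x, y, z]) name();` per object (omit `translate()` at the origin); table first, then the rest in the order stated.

table();
translate([0, 0, 754]) picture_frame();
translate([496, -618, 0]) stool();
translate([496, 894, 0]) stool();
translate([-541, 138, 0]) stool();
translate([1533, 138, 0]) stool();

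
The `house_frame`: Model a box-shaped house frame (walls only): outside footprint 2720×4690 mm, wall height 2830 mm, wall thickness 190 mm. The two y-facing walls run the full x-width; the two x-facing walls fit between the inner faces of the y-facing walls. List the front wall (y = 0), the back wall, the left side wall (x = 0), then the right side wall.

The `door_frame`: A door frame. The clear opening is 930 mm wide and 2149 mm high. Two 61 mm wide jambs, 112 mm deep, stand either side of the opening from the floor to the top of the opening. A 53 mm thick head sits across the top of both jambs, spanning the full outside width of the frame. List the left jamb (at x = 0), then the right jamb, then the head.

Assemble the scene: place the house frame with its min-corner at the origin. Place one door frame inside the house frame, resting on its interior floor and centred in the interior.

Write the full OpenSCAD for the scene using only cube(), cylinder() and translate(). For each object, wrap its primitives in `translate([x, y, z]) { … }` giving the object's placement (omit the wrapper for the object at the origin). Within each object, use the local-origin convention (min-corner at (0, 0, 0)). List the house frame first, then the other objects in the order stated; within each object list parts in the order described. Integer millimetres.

cube([2720, 190, 2830]);
translate([0, 4500, 0]) cube([2720, 190, 2830]);
translate([0, 190, 0]) cube([190, 4310, 2830]);
translate([2530, 190, 0]) cube([190, 4310, 2830]);
translate([834, 2289, 0]) {
  cube([61, 112, 2149]);
  translate([991, 0, 0]) cube([61, 112, 2149]);
  translate([0, 0, 2149]) cube([1052, 112, 53]);
}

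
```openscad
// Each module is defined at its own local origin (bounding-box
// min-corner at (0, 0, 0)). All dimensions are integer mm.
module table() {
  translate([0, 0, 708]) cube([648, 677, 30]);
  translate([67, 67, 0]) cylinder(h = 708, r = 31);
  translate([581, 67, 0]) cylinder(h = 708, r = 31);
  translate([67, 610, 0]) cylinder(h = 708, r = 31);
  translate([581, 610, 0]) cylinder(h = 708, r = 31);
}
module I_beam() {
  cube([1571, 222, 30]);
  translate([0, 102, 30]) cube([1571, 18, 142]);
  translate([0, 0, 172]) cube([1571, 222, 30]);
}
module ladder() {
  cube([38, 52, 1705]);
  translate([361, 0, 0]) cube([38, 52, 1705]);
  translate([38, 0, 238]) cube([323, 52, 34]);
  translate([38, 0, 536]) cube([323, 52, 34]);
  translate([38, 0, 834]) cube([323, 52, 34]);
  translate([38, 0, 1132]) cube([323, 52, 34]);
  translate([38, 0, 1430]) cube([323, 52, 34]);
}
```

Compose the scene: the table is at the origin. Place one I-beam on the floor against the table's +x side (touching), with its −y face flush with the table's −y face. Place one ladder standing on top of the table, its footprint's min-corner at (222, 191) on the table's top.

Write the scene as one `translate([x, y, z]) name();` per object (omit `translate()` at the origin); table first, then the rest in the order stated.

table();
translate([648, 0, 0]) I_beam();
translate([222, 191, 738]) ladder();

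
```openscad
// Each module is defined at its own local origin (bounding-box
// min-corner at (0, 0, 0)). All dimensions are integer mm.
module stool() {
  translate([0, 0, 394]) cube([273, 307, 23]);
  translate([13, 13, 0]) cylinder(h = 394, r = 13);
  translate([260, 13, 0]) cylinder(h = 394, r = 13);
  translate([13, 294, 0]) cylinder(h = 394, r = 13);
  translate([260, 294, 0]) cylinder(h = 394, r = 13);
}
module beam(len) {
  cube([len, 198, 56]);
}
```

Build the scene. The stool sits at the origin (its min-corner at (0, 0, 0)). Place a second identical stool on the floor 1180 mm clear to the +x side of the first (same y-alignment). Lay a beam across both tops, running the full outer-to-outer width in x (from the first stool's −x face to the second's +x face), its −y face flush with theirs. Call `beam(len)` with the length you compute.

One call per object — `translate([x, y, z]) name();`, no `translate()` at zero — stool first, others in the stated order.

stool();
translate([1453, 0, 0]) stool();
translate([0, 0, 417]) beam(1726);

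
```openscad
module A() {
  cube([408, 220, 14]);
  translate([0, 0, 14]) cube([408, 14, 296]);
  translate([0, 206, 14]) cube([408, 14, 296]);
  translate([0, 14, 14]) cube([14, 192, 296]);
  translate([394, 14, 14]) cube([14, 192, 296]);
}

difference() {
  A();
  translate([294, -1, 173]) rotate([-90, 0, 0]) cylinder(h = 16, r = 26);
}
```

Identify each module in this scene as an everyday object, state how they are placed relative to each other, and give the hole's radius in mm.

A is an open box. The open box has a circular hole through its front wall. The hole's radius is 26 mm.

The subtracted cylinder has r = 26 mm.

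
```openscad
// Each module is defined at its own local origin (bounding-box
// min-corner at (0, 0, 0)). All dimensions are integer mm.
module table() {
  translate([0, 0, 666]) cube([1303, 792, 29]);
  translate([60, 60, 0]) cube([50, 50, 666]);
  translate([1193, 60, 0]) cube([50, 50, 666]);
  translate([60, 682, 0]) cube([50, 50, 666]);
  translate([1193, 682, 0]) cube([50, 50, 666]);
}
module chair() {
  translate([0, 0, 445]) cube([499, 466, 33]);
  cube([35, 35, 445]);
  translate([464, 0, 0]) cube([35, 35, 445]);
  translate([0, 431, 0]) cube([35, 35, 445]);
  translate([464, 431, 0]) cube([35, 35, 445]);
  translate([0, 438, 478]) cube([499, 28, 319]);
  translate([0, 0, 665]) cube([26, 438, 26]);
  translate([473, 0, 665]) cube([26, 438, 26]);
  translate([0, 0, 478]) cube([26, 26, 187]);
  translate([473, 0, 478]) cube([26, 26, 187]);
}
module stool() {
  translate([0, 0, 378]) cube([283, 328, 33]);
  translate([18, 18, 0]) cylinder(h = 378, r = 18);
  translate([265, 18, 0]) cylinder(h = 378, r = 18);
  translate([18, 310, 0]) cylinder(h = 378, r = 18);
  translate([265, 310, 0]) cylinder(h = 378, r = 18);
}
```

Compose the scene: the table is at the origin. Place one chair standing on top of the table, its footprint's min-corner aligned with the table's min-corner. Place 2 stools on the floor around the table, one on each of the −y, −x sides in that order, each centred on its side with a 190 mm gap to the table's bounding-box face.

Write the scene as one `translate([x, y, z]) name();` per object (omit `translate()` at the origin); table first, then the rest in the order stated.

table();
translate([0, 0, 695]) chair();
translate([510, -518, 0]) stool();
translate([-473, 232, 0]) stool();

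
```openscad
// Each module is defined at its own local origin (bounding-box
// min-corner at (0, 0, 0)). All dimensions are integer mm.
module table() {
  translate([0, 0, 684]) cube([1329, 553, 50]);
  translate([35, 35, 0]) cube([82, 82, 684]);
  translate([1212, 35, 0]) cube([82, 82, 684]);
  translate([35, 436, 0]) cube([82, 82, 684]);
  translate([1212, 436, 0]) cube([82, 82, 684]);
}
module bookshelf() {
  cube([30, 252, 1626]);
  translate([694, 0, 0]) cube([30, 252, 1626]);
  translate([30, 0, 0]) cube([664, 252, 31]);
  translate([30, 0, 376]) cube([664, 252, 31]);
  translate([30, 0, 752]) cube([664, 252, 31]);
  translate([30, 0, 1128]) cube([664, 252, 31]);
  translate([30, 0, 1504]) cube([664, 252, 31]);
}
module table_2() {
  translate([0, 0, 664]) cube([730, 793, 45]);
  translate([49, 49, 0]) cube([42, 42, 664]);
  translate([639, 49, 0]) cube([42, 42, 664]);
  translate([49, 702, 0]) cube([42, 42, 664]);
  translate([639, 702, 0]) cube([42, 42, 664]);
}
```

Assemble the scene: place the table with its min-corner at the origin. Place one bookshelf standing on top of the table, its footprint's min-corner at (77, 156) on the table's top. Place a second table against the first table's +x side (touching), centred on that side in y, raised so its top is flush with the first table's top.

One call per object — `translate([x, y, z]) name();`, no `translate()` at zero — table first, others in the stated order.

table();
translate([77, 156, 734]) bookshelf();
translate([1329, -120, 25]) table_2();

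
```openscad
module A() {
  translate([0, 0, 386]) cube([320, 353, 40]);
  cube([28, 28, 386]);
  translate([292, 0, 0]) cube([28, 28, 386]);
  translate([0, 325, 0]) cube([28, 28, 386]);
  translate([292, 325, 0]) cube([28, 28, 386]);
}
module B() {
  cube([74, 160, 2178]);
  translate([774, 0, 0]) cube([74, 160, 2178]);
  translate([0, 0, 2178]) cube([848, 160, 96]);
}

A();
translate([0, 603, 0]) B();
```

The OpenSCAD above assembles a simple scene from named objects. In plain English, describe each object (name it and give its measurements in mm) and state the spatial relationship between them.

A is a four-legged stool. The seat is 320×353 mm, 40 mm thick, top at z = 426 mm. It stands on four square legs, each 28×28 mm in cross-section, from z = 0 to the seat underside, each flush with a corner of the seat.

B is a door frame. The clear opening is 700 mm wide and 2178 mm high. Two 74 mm wide jambs, 160 mm deep, stand either side of the opening from the floor to the top of the opening. A 96 mm thick head sits across the top of both jambs, spanning the full outside width of the frame.

The door frame is on the floor beside the stool on its +y side.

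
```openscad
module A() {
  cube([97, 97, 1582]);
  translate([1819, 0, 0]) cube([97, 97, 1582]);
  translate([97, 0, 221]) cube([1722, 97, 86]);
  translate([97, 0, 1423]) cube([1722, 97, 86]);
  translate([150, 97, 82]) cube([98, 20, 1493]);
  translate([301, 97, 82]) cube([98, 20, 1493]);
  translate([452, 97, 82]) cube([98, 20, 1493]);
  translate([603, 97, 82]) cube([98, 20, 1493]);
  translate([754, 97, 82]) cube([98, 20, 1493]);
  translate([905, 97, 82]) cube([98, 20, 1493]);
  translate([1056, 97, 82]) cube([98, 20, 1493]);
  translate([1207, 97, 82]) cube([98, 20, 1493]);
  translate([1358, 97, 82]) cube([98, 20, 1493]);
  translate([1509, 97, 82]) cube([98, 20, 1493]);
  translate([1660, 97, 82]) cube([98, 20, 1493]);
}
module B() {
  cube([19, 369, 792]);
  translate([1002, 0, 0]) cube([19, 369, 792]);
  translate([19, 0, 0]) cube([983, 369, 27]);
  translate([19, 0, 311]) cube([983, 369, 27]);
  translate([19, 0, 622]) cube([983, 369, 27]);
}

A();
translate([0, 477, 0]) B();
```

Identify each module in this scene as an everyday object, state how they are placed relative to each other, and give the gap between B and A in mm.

The bookshelf's nearest face is 360 mm from the fence section's +y face.

A is a fence section. B is a bookshelf. The bookshelf is on the floor beside the fence section on its +y side. The gap between the bookshelf and the fence section is 360 mm.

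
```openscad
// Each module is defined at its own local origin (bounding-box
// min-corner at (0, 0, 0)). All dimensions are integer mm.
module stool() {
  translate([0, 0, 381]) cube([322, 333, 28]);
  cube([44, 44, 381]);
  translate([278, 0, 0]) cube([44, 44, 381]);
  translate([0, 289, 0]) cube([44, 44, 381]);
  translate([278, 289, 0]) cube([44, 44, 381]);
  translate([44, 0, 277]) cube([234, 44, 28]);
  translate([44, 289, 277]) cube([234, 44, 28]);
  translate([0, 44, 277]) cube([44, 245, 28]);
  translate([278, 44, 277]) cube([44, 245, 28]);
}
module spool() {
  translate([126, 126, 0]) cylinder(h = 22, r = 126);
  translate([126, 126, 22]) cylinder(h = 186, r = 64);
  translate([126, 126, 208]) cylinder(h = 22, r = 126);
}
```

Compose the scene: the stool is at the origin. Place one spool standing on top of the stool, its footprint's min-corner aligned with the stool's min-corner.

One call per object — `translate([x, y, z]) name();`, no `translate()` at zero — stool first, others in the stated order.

stool();
translate([0, 0, 409]) spool();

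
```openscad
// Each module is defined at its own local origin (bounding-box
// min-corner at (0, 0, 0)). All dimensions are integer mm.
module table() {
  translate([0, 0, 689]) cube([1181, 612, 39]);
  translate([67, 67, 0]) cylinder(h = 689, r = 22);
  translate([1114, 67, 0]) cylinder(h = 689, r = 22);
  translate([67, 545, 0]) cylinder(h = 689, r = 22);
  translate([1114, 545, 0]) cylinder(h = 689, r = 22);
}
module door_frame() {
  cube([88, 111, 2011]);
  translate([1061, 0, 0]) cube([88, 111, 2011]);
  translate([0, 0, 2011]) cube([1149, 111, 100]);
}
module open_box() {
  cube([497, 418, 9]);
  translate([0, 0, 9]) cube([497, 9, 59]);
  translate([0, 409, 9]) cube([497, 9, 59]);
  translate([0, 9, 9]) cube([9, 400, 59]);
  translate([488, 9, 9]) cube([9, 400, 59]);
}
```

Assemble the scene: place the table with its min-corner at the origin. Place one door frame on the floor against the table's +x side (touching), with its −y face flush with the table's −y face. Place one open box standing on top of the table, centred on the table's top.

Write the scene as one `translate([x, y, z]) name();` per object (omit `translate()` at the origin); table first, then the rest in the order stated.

table();
translate([1181, 0, 0]) door_frame();
translate([342, 97, 728]) open_box();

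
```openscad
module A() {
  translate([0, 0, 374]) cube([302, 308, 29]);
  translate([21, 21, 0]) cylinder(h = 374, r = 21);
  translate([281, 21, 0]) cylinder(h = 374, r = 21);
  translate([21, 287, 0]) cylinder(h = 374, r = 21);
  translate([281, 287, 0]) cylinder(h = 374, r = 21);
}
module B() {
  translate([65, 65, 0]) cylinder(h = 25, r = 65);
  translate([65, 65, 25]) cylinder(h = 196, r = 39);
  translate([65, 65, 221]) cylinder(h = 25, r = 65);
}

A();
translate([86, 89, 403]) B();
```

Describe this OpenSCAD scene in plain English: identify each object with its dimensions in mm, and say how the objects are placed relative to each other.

A is a four-legged stool. The seat is 302×308 mm, 29 mm thick, top at z = 403 mm. It stands on four round legs, each 42 mm in diameter, from z = 0 to the seat underside, each leg's axis is inset half a diameter from the nearest pair of seat edges (so the leg's bounding box is flush with the corner).

B is a spool: two coaxial disc flanges of radius 65 mm and thickness 25 mm, joined by a core cylinder of radius 39 mm and height 196 mm. The lower flange rests on z = 0 and the three cylinders share a vertical axis.

The spool is on top of the stool, centred.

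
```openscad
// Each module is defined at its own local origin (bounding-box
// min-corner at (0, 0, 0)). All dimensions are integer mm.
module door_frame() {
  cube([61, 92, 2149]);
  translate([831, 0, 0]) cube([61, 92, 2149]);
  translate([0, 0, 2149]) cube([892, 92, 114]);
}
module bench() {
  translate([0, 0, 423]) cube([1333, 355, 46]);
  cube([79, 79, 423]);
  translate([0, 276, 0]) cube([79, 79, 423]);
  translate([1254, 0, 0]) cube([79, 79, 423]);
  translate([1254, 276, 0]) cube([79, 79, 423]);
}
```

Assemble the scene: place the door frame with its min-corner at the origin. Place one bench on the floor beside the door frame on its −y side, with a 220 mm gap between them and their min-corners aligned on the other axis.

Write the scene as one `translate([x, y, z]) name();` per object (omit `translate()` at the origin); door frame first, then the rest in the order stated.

door_frame();
translate([0, -575, 0]) bench();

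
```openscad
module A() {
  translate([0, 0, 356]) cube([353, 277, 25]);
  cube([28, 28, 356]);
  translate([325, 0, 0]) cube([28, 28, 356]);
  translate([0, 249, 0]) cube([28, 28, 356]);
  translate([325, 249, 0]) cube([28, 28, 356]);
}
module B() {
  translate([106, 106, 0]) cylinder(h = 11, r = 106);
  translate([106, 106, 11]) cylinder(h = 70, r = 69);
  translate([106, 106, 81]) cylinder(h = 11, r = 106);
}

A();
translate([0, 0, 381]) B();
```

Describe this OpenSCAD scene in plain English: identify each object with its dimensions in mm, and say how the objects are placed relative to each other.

A is a four-legged stool. The seat is a 353×277×25 mm slab whose top surface is at z = 381 mm; four square legs, each 28×28 mm in cross-section, run from the floor (z = 0) to the underside of the seat, each flush with a corner of the seat.

B is a spool: two coaxial disc flanges of radius 106 mm and thickness 11 mm, joined by a core cylinder of radius 69 mm and height 70 mm. The lower flange rests on z = 0 and the three cylinders share a vertical axis.

The spool is on top of the stool.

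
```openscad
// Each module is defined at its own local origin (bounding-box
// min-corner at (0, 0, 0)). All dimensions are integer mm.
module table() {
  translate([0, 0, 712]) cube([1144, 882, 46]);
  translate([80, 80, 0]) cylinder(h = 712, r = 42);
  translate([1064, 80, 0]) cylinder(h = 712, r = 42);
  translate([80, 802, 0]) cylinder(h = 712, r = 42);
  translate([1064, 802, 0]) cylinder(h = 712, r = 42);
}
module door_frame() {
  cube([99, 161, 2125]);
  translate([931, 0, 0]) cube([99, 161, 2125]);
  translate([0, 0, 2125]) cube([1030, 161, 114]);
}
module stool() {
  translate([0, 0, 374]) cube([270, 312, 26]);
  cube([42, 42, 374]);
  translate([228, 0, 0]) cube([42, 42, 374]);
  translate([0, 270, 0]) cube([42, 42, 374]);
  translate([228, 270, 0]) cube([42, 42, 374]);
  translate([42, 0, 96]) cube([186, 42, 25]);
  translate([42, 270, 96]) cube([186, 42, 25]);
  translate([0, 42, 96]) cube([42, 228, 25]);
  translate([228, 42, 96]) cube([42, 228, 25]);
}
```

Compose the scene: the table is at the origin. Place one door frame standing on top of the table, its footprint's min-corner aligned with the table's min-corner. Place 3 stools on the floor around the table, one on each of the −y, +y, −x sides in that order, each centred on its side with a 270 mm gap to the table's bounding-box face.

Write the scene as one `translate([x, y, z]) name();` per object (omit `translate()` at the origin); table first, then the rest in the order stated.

table();
translate([0, 0, 758]) door_frame();
translate([437, -582, 0]) stool();
translate([437, 1152, 0]) stool();
translate([-540, 285, 0]) stool();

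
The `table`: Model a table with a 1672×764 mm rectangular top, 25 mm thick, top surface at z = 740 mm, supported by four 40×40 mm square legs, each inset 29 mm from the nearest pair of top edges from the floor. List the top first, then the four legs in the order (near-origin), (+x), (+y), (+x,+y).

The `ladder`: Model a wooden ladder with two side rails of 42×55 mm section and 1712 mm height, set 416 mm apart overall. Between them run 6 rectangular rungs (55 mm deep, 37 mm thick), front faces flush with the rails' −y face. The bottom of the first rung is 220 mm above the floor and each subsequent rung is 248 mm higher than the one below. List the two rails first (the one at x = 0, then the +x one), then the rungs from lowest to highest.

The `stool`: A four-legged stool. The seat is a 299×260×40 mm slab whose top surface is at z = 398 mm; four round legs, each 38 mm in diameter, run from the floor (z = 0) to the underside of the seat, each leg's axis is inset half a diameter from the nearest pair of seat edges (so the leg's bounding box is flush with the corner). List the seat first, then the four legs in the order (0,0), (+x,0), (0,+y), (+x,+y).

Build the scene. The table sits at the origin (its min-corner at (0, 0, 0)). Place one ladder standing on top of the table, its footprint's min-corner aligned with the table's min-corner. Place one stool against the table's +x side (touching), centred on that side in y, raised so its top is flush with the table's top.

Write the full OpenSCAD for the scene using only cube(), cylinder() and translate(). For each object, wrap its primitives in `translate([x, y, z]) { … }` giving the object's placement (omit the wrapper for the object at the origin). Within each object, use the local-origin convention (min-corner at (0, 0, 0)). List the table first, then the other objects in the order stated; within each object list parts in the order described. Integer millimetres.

translate([0, 0, 715]) cube([1672, 764, 25]);
translate([29, 29, 0]) cube([40, 40, 715]);
translate([1603, 29, 0]) cube([40, 40, 715]);
translate([29, 695, 0]) cube([40, 40, 715]);
translate([1603, 695, 0]) cube([40, 40, 715]);
translate([0, 0, 740]) {
  cube([42, 55, 1712]);
  translate([374, 0, 0]) cube([42, 55, 1712]);
  translate([42, 0, 220]) cube([332, 55, 37]);
  translate([42, 0, 468]) cube([332, 55, 37]);
  translate([42, 0, 716]) cube([332, 55, 37]);
  translate([42, 0, 964]) cube([332, 55, 37]);
  translate([42, 0, 1212]) cube([332, 55, 37]);
  translate([42, 0, 1460]) cube([332, 55, 37]);
}
translate([1672, 252, 342]) {
  translate([0, 0, 358]) cube([299, 260, 40]);
  translate([19, 19, 0]) cylinder(h = 358, r = 19);
  translate([280, 19, 0]) cylinder(h = 358, r = 19);
  translate([19, 241, 0]) cylinder(h = 358, r = 19);
  translate([280, 241, 0]) cylinder(h = 358, r = 19);
}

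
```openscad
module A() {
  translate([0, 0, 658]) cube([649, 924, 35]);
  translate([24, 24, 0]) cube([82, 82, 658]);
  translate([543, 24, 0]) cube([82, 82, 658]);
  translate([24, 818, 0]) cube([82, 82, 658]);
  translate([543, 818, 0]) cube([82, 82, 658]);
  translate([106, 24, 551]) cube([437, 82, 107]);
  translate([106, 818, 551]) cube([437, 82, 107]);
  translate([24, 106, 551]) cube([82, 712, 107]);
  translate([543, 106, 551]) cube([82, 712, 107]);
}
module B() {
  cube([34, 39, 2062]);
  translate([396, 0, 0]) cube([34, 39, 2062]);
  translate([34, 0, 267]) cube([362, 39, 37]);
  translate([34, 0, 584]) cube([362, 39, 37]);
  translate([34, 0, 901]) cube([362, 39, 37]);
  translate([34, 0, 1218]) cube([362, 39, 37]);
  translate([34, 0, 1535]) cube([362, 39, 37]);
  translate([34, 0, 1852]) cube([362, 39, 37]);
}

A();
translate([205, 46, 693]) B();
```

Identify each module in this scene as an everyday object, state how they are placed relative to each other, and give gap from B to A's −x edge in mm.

A is a table. B is a ladder. The ladder is on top of the table. The gap from the ladder to the table's −x edge is 205 mm.

The ladder's min-x is at 205; the table's min-x is 0; gap = 205 mm.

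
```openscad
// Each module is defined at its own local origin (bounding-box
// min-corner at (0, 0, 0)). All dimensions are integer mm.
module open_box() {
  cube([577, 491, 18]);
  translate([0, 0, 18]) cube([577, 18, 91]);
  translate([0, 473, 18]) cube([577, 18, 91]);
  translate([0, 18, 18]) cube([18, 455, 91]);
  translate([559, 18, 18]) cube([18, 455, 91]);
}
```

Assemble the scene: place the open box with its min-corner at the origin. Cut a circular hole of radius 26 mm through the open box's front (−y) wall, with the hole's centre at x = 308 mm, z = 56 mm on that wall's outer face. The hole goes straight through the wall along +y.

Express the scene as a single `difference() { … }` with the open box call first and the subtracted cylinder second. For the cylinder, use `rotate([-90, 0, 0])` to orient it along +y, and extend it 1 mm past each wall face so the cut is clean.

difference() {
  open_box();
  translate([308, -1, 56]) rotate([-90, 0, 0]) cylinder(h = 20, r = 26);
}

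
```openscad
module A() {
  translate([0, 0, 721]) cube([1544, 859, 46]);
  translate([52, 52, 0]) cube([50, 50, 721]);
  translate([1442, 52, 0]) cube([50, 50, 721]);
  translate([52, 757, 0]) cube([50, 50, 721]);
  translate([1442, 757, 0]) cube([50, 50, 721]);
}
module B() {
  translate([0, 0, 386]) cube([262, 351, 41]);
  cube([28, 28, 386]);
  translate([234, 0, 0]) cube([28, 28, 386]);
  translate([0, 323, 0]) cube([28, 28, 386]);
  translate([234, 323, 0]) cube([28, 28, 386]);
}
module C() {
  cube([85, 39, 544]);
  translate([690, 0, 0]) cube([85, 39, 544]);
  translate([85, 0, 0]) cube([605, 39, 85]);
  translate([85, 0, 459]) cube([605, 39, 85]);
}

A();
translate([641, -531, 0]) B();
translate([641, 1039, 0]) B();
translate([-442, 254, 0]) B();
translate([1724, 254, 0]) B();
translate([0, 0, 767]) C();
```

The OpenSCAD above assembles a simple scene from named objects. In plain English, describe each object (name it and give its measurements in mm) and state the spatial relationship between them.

A is a rectangular dining table. The top is 1544×859×46 mm with its upper surface at z = 767 mm. It stands on four 50×50 mm square legs, each inset 52 mm from the nearest pair of top edges, running from the floor to the underside of the top.

B is a simple wooden stool: a rectangular seat 262 mm (x) by 351 mm (y), 41 mm thick, top face at z = 427 mm, on four square legs, each 28×28 mm in cross-section. The legs rest on z = 0, each flush with a corner of the seat.

C is a picture frame with a 605×374 mm rectangular opening (x by z) and a uniform 85 mm border on every side. Frame depth is 39 mm along y. It is built from two vertical stiles running the full outside height and two horizontal rails spanning the gap between the stiles.

Four stools sit around the table at the −y, +y, −x, +x sides. The picture frame is on top of the table.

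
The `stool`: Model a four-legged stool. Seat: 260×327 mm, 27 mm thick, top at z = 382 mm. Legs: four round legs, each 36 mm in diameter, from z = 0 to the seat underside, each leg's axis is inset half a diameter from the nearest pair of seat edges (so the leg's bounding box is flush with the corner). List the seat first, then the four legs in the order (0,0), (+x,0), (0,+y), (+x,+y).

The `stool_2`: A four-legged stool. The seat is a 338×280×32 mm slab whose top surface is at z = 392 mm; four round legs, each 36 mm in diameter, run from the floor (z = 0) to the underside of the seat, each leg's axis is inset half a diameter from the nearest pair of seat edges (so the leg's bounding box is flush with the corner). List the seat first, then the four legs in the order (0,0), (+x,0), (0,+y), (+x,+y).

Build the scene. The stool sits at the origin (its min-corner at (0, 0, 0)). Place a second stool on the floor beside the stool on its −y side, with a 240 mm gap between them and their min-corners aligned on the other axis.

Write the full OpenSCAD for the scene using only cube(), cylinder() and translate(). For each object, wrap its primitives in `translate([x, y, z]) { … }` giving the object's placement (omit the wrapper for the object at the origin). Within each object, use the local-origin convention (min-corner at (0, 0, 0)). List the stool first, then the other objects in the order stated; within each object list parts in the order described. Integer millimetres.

translate([0, 0, 355]) cube([260, 327, 27]);
translate([18, 18, 0]) cylinder(h = 355, r = 18);
translate([242, 18, 0]) cylinder(h = 355, r = 18);
translate([18, 309, 0]) cylinder(h = 355, r = 18);
translate([242, 309, 0]) cylinder(h = 355, r = 18);
translate([0, -520, 0]) {
  translate([0, 0, 360]) cube([338, 280, 32]);
  translate([18, 18, 0]) cylinder(h = 360, r = 18);
  translate([320, 18, 0]) cylinder(h = 360, r = 18);
  translate([18, 262, 0]) cylinder(h = 360, r = 18);
  translate([320, 262, 0]) cylinder(h = 360, r = 18);
}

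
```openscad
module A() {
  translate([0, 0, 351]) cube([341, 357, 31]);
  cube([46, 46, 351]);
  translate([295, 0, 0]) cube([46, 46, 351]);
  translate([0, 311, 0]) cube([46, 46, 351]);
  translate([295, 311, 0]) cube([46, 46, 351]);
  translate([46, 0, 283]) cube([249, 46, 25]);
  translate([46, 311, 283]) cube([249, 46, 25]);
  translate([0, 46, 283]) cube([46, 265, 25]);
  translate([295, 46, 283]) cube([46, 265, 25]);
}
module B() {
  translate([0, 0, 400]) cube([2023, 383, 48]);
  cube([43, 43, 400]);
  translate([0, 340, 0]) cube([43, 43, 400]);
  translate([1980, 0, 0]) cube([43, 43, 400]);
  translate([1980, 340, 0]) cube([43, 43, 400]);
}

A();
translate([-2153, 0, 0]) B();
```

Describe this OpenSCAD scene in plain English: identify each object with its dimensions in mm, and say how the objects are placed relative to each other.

A is a simple wooden stool: a rectangular seat 341 mm (x) by 357 mm (y), 31 mm thick, top face at z = 382 mm, on four square legs, each 46×46 mm in cross-section. The legs rest on z = 0, each flush with a corner of the seat. Four stretchers, 46 mm wide and 25 mm tall, connect adjacent legs with their undersides at z = 283 mm, each running between the inner faces of the legs it joins and aligned with the legs' outer faces on the other axis.

B is a long wooden bench with a 2023 mm (x) × 383 mm (y) seat, 48 mm thick, its top surface 448 mm above the floor. Four 43 mm square legs at the seat corners, flush with the edges, run from z = 0 to the seat underside.

The bench is on the floor beside the stool on its −x side.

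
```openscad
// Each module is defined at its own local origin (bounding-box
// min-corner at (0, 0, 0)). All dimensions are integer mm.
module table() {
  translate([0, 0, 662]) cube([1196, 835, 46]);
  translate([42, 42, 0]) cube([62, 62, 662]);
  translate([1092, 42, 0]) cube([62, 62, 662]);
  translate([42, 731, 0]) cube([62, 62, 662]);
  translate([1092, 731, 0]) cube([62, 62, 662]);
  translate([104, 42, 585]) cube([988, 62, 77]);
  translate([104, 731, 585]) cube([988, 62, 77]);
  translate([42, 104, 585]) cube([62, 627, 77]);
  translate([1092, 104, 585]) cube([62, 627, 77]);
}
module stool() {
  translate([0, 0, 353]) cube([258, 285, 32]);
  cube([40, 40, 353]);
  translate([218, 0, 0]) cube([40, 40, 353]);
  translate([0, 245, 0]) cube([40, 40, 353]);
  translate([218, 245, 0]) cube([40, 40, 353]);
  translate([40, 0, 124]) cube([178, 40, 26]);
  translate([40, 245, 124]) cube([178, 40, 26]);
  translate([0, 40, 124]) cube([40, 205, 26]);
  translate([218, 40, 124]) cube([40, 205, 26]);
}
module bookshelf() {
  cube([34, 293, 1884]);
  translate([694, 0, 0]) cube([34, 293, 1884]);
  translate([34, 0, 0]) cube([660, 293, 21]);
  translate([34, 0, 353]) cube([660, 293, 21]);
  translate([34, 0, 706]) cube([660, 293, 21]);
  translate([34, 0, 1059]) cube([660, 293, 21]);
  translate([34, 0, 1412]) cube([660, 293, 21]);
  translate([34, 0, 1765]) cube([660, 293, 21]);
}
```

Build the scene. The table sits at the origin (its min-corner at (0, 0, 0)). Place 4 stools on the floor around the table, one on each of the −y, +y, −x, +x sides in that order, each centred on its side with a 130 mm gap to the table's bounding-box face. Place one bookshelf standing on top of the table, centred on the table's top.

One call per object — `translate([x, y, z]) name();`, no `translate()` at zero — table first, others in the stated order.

table();
translate([469, -415, 0]) stool();
translate([469, 965, 0]) stool();
translate([-388, 275, 0]) stool();
translate([1326, 275, 0]) stool();
translate([234, 271, 708]) bookshelf();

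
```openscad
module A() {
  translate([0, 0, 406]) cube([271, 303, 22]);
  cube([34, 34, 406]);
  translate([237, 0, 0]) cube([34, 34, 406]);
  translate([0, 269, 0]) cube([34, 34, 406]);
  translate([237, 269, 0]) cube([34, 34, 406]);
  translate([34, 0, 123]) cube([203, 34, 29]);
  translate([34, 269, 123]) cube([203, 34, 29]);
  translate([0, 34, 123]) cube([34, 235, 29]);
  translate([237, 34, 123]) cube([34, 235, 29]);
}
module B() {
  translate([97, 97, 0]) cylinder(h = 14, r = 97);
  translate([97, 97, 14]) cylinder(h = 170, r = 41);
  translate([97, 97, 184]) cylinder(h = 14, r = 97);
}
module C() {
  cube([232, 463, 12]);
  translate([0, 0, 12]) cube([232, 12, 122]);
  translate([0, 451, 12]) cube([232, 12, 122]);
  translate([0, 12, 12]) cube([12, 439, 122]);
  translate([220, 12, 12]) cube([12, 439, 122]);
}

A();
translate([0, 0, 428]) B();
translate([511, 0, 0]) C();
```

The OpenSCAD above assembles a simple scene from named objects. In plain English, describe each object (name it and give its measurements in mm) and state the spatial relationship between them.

A is a four-legged stool. The seat is a 271×303×22 mm slab whose top surface is at z = 428 mm; four square legs, each 34×34 mm in cross-section, run from the floor (z = 0) to the underside of the seat, each flush with a corner of the seat. Four stretchers, 34 mm wide and 29 mm tall, connect adjacent legs with their undersides at z = 123 mm, each running between the inner faces of the legs it joins and aligned with the legs' outer faces on the other axis.

B is a spool: two coaxial disc flanges of radius 97 mm and thickness 14 mm, joined by a core cylinder of radius 41 mm and height 170 mm. The lower flange rests on z = 0 and the three cylinders share a vertical axis.

C is an open storage box with external size 232×463×134 mm and wall thickness 12 mm (the base is also 12 mm thick). The base covers the whole footprint; the four walls stand on the base, with the y-facing walls full-width and the x-facing walls fitting between their inner faces.

The spool is on top of the stool. The open box is on the floor beside the stool on its +x side.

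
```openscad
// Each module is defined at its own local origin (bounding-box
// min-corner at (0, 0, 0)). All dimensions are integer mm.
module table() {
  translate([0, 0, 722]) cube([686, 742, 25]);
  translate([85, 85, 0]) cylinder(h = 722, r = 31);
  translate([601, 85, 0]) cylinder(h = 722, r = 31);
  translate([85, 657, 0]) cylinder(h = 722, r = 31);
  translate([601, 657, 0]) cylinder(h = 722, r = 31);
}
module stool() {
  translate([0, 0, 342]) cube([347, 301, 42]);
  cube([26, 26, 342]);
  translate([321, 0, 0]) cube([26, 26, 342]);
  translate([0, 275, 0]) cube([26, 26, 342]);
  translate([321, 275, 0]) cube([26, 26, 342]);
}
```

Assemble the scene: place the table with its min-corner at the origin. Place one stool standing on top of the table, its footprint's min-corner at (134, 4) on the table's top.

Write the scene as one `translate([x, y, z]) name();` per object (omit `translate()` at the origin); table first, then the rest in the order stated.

table();
translate([134, 4, 747]) stool();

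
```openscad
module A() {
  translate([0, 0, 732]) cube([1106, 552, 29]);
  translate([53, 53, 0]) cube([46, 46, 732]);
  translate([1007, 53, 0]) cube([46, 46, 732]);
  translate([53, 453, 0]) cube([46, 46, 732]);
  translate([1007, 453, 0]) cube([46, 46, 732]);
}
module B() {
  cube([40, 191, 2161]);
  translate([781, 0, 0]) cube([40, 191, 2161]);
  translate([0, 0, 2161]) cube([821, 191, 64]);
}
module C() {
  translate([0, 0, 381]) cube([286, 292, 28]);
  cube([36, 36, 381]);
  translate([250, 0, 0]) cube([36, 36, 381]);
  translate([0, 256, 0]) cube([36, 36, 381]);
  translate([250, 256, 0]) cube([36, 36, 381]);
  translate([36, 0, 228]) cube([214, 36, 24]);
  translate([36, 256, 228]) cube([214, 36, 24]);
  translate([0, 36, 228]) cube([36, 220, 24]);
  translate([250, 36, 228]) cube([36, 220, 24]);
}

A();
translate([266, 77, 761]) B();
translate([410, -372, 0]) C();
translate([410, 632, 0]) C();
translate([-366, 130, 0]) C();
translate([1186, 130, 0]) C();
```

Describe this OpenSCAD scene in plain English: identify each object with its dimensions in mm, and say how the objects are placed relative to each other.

A is a table: top 1106 mm (x) × 552 mm (y), 29 mm thick, upper face at z = 761 mm, on four 46×46 mm square legs, each inset 53 mm from the nearest pair of top edges, running from z = 0 to the bottom of the top.

B is a door frame. The clear opening is 741 mm wide and 2161 mm high. Two 40 mm wide jambs, 191 mm deep, stand either side of the opening from the floor to the top of the opening. A 64 mm thick head sits across the top of both jambs, spanning the full outside width of the frame.

C is a simple wooden stool: a rectangular seat 286 mm (x) by 292 mm (y), 28 mm thick, top face at z = 409 mm, on four square legs, each 36×36 mm in cross-section. The legs rest on z = 0, each flush with a corner of the seat. Four stretchers, 36 mm wide and 24 mm tall, connect adjacent legs with their undersides at z = 228 mm, each running between the inner faces of the legs it joins and aligned with the legs' outer faces on the other axis.

The door frame is on top of the table. Four stools sit around the table at the −y, +y, −x, +x sides.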